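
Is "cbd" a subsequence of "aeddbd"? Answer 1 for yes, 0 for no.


Check if "cbd" is a subsequence of "aeddbd"
Greedy scan:
  Position 0 ('a'): no match needed
  Position 1 ('e'): no match needed
  Position 2 ('d'): no match needed
  Position 3 ('d'): no match needed
  Position 4 ('b'): no match needed
  Position 5 ('d'): no match needed
Only matched 0/3 characters => not a subsequence

0


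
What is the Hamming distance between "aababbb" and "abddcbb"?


Comparing "aababbb" and "abddcbb" position by position:
  Position 0: 'a' vs 'a' => same
  Position 1: 'a' vs 'b' => differ
  Position 2: 'b' vs 'd' => differ
  Position 3: 'a' vs 'd' => differ
  Position 4: 'b' vs 'c' => differ
  Position 5: 'b' vs 'b' => same
  Position 6: 'b' vs 'b' => same
Total differences (Hamming distance): 4

4


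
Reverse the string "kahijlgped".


Input: kahijlgped
Reading characters right to left:
  Position 9: 'd'
  Position 8: 'e'
  Position 7: 'p'
  Position 6: 'g'
  Position 5: 'l'
  Position 4: 'j'
  Position 3: 'i'
  Position 2: 'h'
  Position 1: 'a'
  Position 0: 'k'
Reversed: depgljihak

depgljihak


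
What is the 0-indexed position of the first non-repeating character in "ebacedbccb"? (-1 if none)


Input: ebacedbccb
Character frequencies:
  'a': 1
  'b': 3
  'c': 3
  'd': 1
  'e': 2
Scanning left to right for freq == 1:
  Position 0 ('e'): freq=2, skip
  Position 1 ('b'): freq=3, skip
  Position 2 ('a'): unique! => answer = 2

2


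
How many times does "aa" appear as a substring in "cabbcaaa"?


Searching for "aa" in "cabbcaaa"
Scanning each position:
  Position 0: "ca" => no
  Position 1: "ab" => no
  Position 2: "bb" => no
  Position 3: "bc" => no
  Position 4: "ca" => no
  Position 5: "aa" => MATCH
  Position 6: "aa" => MATCH
Total occurrences: 2

2


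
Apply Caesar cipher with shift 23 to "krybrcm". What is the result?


Caesar cipher: shift "krybrcm" by 23
  'k' (pos 10) + 23 = pos 7 = 'h'
  'r' (pos 17) + 23 = pos 14 = 'o'
  'y' (pos 24) + 23 = pos 21 = 'v'
  'b' (pos 1) + 23 = pos 24 = 'y'
  'r' (pos 17) + 23 = pos 14 = 'o'
  'c' (pos 2) + 23 = pos 25 = 'z'
  'm' (pos 12) + 23 = pos 9 = 'j'
Result: hovyozj

hovyozj


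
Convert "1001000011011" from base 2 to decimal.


Input: "1001000011011" in base 2
Positional expansion:
  Digit '1' (value 1) x 2^12 = 4096
  Digit '0' (value 0) x 2^11 = 0
  Digit '0' (value 0) x 2^10 = 0
  Digit '1' (value 1) x 2^9 = 512
  Digit '0' (value 0) x 2^8 = 0
  Digit '0' (value 0) x 2^7 = 0
  Digit '0' (value 0) x 2^6 = 0
  Digit '0' (value 0) x 2^5 = 0
  Digit '1' (value 1) x 2^4 = 16
  Digit '1' (value 1) x 2^3 = 8
  Digit '0' (value 0) x 2^2 = 0
  Digit '1' (value 1) x 2^1 = 2
  Digit '1' (value 1) x 2^0 = 1
Sum = 4635

4635


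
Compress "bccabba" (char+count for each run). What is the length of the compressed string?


Input: bccabba
Runs:
  'b' x 1 => "b1"
  'c' x 2 => "c2"
  'a' x 1 => "a1"
  'b' x 2 => "b2"
  'a' x 1 => "a1"
Compressed: "b1c2a1b2a1"
Compressed length: 10

10


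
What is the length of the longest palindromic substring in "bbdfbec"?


Input: "bbdfbec"
Checking substrings for palindromes:
  [0:2] "bb" (len 2) => palindrome
Longest palindromic substring: "bb" with length 2

2


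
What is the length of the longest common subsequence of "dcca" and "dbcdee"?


LCS of "dcca" and "dbcdee"
DP table:
           d    b    c    d    e    e
      0    0    0    0    0    0    0
  d   0    1    1    1    1    1    1
  c   0    1    1    2    2    2    2
  c   0    1    1    2    2    2    2
  a   0    1    1    2    2    2    2
LCS length = dp[4][6] = 2

2


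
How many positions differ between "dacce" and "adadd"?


Comparing "dacce" and "adadd" position by position:
  Position 0: 'd' vs 'a' => DIFFER
  Position 1: 'a' vs 'd' => DIFFER
  Position 2: 'c' vs 'a' => DIFFER
  Position 3: 'c' vs 'd' => DIFFER
  Position 4: 'e' vs 'd' => DIFFER
Positions that differ: 5

5


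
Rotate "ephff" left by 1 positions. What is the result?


Input: "ephff", rotate left by 1
First 1 characters: "e"
Remaining characters: "phff"
Concatenate remaining + first: "phff" + "e" = "phffe"

phffe


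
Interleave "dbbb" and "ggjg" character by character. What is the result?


Interleaving "dbbb" and "ggjg":
  Position 0: 'd' from first, 'g' from second => "dg"
  Position 1: 'b' from first, 'g' from second => "bg"
  Position 2: 'b' from first, 'j' from second => "bj"
  Position 3: 'b' from first, 'g' from second => "bg"
Result: dgbgbjbg

dgbgbjbg


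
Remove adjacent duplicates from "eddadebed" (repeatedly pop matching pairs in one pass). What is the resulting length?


Input: eddadebed
Stack-based adjacent duplicate removal:
  Read 'e': push. Stack: e
  Read 'd': push. Stack: ed
  Read 'd': matches stack top 'd' => pop. Stack: e
  Read 'a': push. Stack: ea
  Read 'd': push. Stack: ead
  Read 'e': push. Stack: eade
  Read 'b': push. Stack: eadeb
  Read 'e': push. Stack: eadebe
  Read 'd': push. Stack: eadebed
Final stack: "eadebed" (length 7)

7


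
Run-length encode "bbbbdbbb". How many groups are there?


Input: bbbbdbbb
Scanning for consecutive runs:
  Group 1: 'b' x 4 (positions 0-3)
  Group 2: 'd' x 1 (positions 4-4)
  Group 3: 'b' x 3 (positions 5-7)
Total groups: 3

3


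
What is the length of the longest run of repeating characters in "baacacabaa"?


Input: "baacacabaa"
Scanning for longest run:
  Position 1 ('a'): new char, reset run to 1
  Position 2 ('a'): continues run of 'a', length=2
  Position 3 ('c'): new char, reset run to 1
  Position 4 ('a'): new char, reset run to 1
  Position 5 ('c'): new char, reset run to 1
  Position 6 ('a'): new char, reset run to 1
  Position 7 ('b'): new char, reset run to 1
  Position 8 ('a'): new char, reset run to 1
  Position 9 ('a'): continues run of 'a', length=2
Longest run: 'a' with length 2

2


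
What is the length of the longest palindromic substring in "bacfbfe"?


Input: "bacfbfe"
Checking substrings for palindromes:
  [3:6] "fbf" (len 3) => palindrome
Longest palindromic substring: "fbf" with length 3

3


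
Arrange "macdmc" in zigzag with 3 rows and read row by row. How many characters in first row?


Zigzag "macdmc" into 3 rows:
Placing characters:
  'm' => row 0
  'a' => row 1
  'c' => row 2
  'd' => row 1
  'm' => row 0
  'c' => row 1
Rows:
  Row 0: "mm"
  Row 1: "adc"
  Row 2: "c"
First row length: 2

2


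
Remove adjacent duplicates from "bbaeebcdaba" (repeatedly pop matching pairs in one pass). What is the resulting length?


Input: bbaeebcdaba
Stack-based adjacent duplicate removal:
  Read 'b': push. Stack: b
  Read 'b': matches stack top 'b' => pop. Stack: (empty)
  Read 'a': push. Stack: a
  Read 'e': push. Stack: ae
  Read 'e': matches stack top 'e' => pop. Stack: a
  Read 'b': push. Stack: ab
  Read 'c': push. Stack: abc
  Read 'd': push. Stack: abcd
  Read 'a': push. Stack: abcda
  Read 'b': push. Stack: abcdab
  Read 'a': push. Stack: abcdaba
Final stack: "abcdaba" (length 7)

7


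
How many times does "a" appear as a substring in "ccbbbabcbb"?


Searching for "a" in "ccbbbabcbb"
Scanning each position:
  Position 0: "c" => no
  Position 1: "c" => no
  Position 2: "b" => no
  Position 3: "b" => no
  Position 4: "b" => no
  Position 5: "a" => MATCH
  Position 6: "b" => no
  Position 7: "c" => no
  Position 8: "b" => no
  Position 9: "b" => no
Total occurrences: 1

1


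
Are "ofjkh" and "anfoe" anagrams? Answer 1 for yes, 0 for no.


Strings: "ofjkh", "anfoe"
Sorted first:  fhjko
Sorted second: aefno
Differ at position 0: 'f' vs 'a' => not anagrams

0


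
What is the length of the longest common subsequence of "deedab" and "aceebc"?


LCS of "deedab" and "aceebc"
DP table:
           a    c    e    e    b    c
      0    0    0    0    0    0    0
  d   0    0    0    0    0    0    0
  e   0    0    0    1    1    1    1
  e   0    0    0    1    2    2    2
  d   0    0    0    1    2    2    2
  a   0    1    1    1    2    2    2
  b   0    1    1    1    2    3    3
LCS length = dp[6][6] = 3

3


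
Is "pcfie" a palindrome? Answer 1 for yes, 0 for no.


Input: pcfie
Reversed: eifcp
  Compare pos 0 ('p') with pos 4 ('e'): MISMATCH
  Compare pos 1 ('c') with pos 3 ('i'): MISMATCH
Result: not a palindrome

0


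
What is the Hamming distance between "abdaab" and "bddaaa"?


Comparing "abdaab" and "bddaaa" position by position:
  Position 0: 'a' vs 'b' => differ
  Position 1: 'b' vs 'd' => differ
  Position 2: 'd' vs 'd' => same
  Position 3: 'a' vs 'a' => same
  Position 4: 'a' vs 'a' => same
  Position 5: 'b' vs 'a' => differ
Total differences (Hamming distance): 3

3


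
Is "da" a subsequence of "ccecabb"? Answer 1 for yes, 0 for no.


Check if "da" is a subsequence of "ccecabb"
Greedy scan:
  Position 0 ('c'): no match needed
  Position 1 ('c'): no match needed
  Position 2 ('e'): no match needed
  Position 3 ('c'): no match needed
  Position 4 ('a'): no match needed
  Position 5 ('b'): no match needed
  Position 6 ('b'): no match needed
Only matched 0/2 characters => not a subsequence

0


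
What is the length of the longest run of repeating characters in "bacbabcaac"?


Input: "bacbabcaac"
Scanning for longest run:
  Position 1 ('a'): new char, reset run to 1
  Position 2 ('c'): new char, reset run to 1
  Position 3 ('b'): new char, reset run to 1
  Position 4 ('a'): new char, reset run to 1
  Position 5 ('b'): new char, reset run to 1
  Position 6 ('c'): new char, reset run to 1
  Position 7 ('a'): new char, reset run to 1
  Position 8 ('a'): continues run of 'a', length=2
  Position 9 ('c'): new char, reset run to 1
Longest run: 'a' with length 2

2


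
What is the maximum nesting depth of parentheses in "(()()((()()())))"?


Input: "(()()((()()())))"
Tracking depth:
  Position 0 '(': depth becomes 1
  Position 1 '(': depth becomes 2
  Position 2 ')': depth becomes 1
  Position 3 '(': depth becomes 2
  Position 4 ')': depth becomes 1
  Position 5 '(': depth becomes 2
  Position 6 '(': depth becomes 3
  Position 7 '(': depth becomes 4
  Position 8 ')': depth becomes 3
  Position 9 '(': depth becomes 4
  Position 10 ')': depth becomes 3
  Position 11 '(': depth becomes 4
  Position 12 ')': depth becomes 3
  Position 13 ')': depth becomes 2
  Position 14 ')': depth becomes 1
  Position 15 ')': depth becomes 0
Maximum depth reached: 4

4


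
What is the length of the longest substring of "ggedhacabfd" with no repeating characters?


Input: "ggedhacabfd"
Sliding window (track last position of each char):
  Position 0 ('g'): window [0,0] length 1 -- new best
  Position 1 ('g'): repeat (last at 0), move window start to 1
  Position 1 ('g'): window [1,1] length 1
  Position 2 ('e'): window [1,2] length 2 -- new best
  Position 3 ('d'): window [1,3] length 3 -- new best
  Position 4 ('h'): window [1,4] length 4 -- new best
  Position 5 ('a'): window [1,5] length 5 -- new best
  Position 6 ('c'): window [1,6] length 6 -- new best
  Position 7 ('a'): repeat (last at 5), move window start to 6
  Position 7 ('a'): window [6,7] length 2
  Position 8 ('b'): window [6,8] length 3
  Position 9 ('f'): window [6,9] length 4
  Position 10 ('d'): window [6,10] length 5
Longest substring with no repeats: "gedhac" with length 6

6


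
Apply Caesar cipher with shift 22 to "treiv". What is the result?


Caesar cipher: shift "treiv" by 22
  't' (pos 19) + 22 = pos 15 = 'p'
  'r' (pos 17) + 22 = pos 13 = 'n'
  'e' (pos 4) + 22 = pos 0 = 'a'
  'i' (pos 8) + 22 = pos 4 = 'e'
  'v' (pos 21) + 22 = pos 17 = 'r'
Result: pnaer

pnaer


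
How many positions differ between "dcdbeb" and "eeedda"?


Comparing "dcdbeb" and "eeedda" position by position:
  Position 0: 'd' vs 'e' => DIFFER
  Position 1: 'c' vs 'e' => DIFFER
  Position 2: 'd' vs 'e' => DIFFER
  Position 3: 'b' vs 'd' => DIFFER
  Position 4: 'e' vs 'd' => DIFFER
  Position 5: 'b' vs 'a' => DIFFER
Positions that differ: 6

6


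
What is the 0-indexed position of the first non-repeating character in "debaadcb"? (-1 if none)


Input: debaadcb
Character frequencies:
  'a': 2
  'b': 2
  'c': 1
  'd': 2
  'e': 1
Scanning left to right for freq == 1:
  Position 0 ('d'): freq=2, skip
  Position 1 ('e'): unique! => answer = 1

1


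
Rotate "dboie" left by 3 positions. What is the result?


Input: "dboie", rotate left by 3
First 3 characters: "dbo"
Remaining characters: "ie"
Concatenate remaining + first: "ie" + "dbo" = "iedbo"

iedbo


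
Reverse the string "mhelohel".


Input: mhelohel
Reading characters right to left:
  Position 7: 'l'
  Position 6: 'e'
  Position 5: 'h'
  Position 4: 'o'
  Position 3: 'l'
  Position 2: 'e'
  Position 1: 'h'
  Position 0: 'm'
Reversed: leholehm

leholehm


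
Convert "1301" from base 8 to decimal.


Input: "1301" in base 8
Positional expansion:
  Digit '1' (value 1) x 8^3 = 512
  Digit '3' (value 3) x 8^2 = 192
  Digit '0' (value 0) x 8^1 = 0
  Digit '1' (value 1) x 8^0 = 1
Sum = 705

705


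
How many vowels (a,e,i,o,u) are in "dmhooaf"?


Input: dmhooaf
Checking each character:
  'd' at position 0: consonant
  'm' at position 1: consonant
  'h' at position 2: consonant
  'o' at position 3: vowel (running total: 1)
  'o' at position 4: vowel (running total: 2)
  'a' at position 5: vowel (running total: 3)
  'f' at position 6: consonant
Total vowels: 3

3


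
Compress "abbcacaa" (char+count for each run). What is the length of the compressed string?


Input: abbcacaa
Runs:
  'a' x 1 => "a1"
  'b' x 2 => "b2"
  'c' x 1 => "c1"
  'a' x 1 => "a1"
  'c' x 1 => "c1"
  'a' x 2 => "a2"
Compressed: "a1b2c1a1c1a2"
Compressed length: 12

12


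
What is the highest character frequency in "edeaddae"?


Input: edeaddae
Character counts:
  'a': 2
  'd': 3
  'e': 3
Maximum frequency: 3

3


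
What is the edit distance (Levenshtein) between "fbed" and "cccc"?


Computing edit distance: "fbed" -> "cccc"
DP table:
           c    c    c    c
      0    1    2    3    4
  f   1    1    2    3    4
  b   2    2    2    3    4
  e   3    3    3    3    4
  d   4    4    4    4    4
Edit distance = dp[4][4] = 4

4


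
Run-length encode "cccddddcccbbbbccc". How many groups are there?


Input: cccddddcccbbbbccc
Scanning for consecutive runs:
  Group 1: 'c' x 3 (positions 0-2)
  Group 2: 'd' x 4 (positions 3-6)
  Group 3: 'c' x 3 (positions 7-9)
  Group 4: 'b' x 4 (positions 10-13)
  Group 5: 'c' x 3 (positions 14-16)
Total groups: 5

5


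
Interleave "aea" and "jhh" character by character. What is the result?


Interleaving "aea" and "jhh":
  Position 0: 'a' from first, 'j' from second => "aj"
  Position 1: 'e' from first, 'h' from second => "eh"
  Position 2: 'a' from first, 'h' from second => "ah"
Result: ajehah

ajehah


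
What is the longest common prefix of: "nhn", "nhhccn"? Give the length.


Words: nhn, nhhccn
  Position 0: all 'n' => match
  Position 1: all 'h' => match
  Position 2: ('n', 'h') => mismatch, stop
LCP = "nh" (length 2)

2


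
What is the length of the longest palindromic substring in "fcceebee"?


Input: "fcceebee"
Checking substrings for palindromes:
  [3:8] "eebee" (len 5) => palindrome
  [4:7] "ebe" (len 3) => palindrome
  [1:3] "cc" (len 2) => palindrome
  [3:5] "ee" (len 2) => palindrome
  [6:8] "ee" (len 2) => palindrome
Longest palindromic substring: "eebee" with length 5

5


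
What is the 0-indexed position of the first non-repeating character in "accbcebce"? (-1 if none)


Input: accbcebce
Character frequencies:
  'a': 1
  'b': 2
  'c': 4
  'e': 2
Scanning left to right for freq == 1:
  Position 0 ('a'): unique! => answer = 0

0


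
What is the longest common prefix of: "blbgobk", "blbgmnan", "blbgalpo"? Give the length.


Words: blbgobk, blbgmnan, blbgalpo
  Position 0: all 'b' => match
  Position 1: all 'l' => match
  Position 2: all 'b' => match
  Position 3: all 'g' => match
  Position 4: ('o', 'm', 'a') => mismatch, stop
LCP = "blbg" (length 4)

4


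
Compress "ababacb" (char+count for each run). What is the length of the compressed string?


Input: ababacb
Runs:
  'a' x 1 => "a1"
  'b' x 1 => "b1"
  'a' x 1 => "a1"
  'b' x 1 => "b1"
  'a' x 1 => "a1"
  'c' x 1 => "c1"
  'b' x 1 => "b1"
Compressed: "a1b1a1b1a1c1b1"
Compressed length: 14

14


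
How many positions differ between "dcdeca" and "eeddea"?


Comparing "dcdeca" and "eeddea" position by position:
  Position 0: 'd' vs 'e' => DIFFER
  Position 1: 'c' vs 'e' => DIFFER
  Position 2: 'd' vs 'd' => same
  Position 3: 'e' vs 'd' => DIFFER
  Position 4: 'c' vs 'e' => DIFFER
  Position 5: 'a' vs 'a' => same
Positions that differ: 4

4


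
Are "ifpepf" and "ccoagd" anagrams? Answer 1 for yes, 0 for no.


Strings: "ifpepf", "ccoagd"
Sorted first:  effipp
Sorted second: accdgo
Differ at position 0: 'e' vs 'a' => not anagrams

0


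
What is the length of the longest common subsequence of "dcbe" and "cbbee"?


LCS of "dcbe" and "cbbee"
DP table:
           c    b    b    e    e
      0    0    0    0    0    0
  d   0    0    0    0    0    0
  c   0    1    1    1    1    1
  b   0    1    2    2    2    2
  e   0    1    2    2    3    3
LCS length = dp[4][5] = 3

3


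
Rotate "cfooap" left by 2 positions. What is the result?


Input: "cfooap", rotate left by 2
First 2 characters: "cf"
Remaining characters: "ooap"
Concatenate remaining + first: "ooap" + "cf" = "ooapcf"

ooapcf


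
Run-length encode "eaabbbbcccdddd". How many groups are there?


Input: eaabbbbcccdddd
Scanning for consecutive runs:
  Group 1: 'e' x 1 (positions 0-0)
  Group 2: 'a' x 2 (positions 1-2)
  Group 3: 'b' x 4 (positions 3-6)
  Group 4: 'c' x 3 (positions 7-9)
  Group 5: 'd' x 4 (positions 10-13)
Total groups: 5

5


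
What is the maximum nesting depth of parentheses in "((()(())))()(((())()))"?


Input: "((()(())))()(((())()))"
Tracking depth:
  Position 0 '(': depth becomes 1
  Position 1 '(': depth becomes 2
  Position 2 '(': depth becomes 3
  Position 3 ')': depth becomes 2
  Position 4 '(': depth becomes 3
  Position 5 '(': depth becomes 4
  Position 6 ')': depth becomes 3
  Position 7 ')': depth becomes 2
  Position 8 ')': depth becomes 1
  Position 9 ')': depth becomes 0
  Position 10 '(': depth becomes 1
  Position 11 ')': depth becomes 0
  Position 12 '(': depth becomes 1
  Position 13 '(': depth becomes 2
  Position 14 '(': depth becomes 3
  Position 15 '(': depth becomes 4
  Position 16 ')': depth becomes 3
  Position 17 ')': depth becomes 2
  Position 18 '(': depth becomes 3
  Position 19 ')': depth becomes 2
  Position 20 ')': depth becomes 1
  Position 21 ')': depth becomes 0
Maximum depth reached: 4

4


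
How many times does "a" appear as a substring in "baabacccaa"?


Searching for "a" in "baabacccaa"
Scanning each position:
  Position 0: "b" => no
  Position 1: "a" => MATCH
  Position 2: "a" => MATCH
  Position 3: "b" => no
  Position 4: "a" => MATCH
  Position 5: "c" => no
  Position 6: "c" => no
  Position 7: "c" => no
  Position 8: "a" => MATCH
  Position 9: "a" => MATCH
Total occurrences: 5

5


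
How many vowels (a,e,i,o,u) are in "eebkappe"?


Input: eebkappe
Checking each character:
  'e' at position 0: vowel (running total: 1)
  'e' at position 1: vowel (running total: 2)
  'b' at position 2: consonant
  'k' at position 3: consonant
  'a' at position 4: vowel (running total: 3)
  'p' at position 5: consonant
  'p' at position 6: consonant
  'e' at position 7: vowel (running total: 4)
Total vowels: 4

4


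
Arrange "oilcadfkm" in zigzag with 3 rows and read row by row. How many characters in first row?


Zigzag "oilcadfkm" into 3 rows:
Placing characters:
  'o' => row 0
  'i' => row 1
  'l' => row 2
  'c' => row 1
  'a' => row 0
  'd' => row 1
  'f' => row 2
  'k' => row 1
  'm' => row 0
Rows:
  Row 0: "oam"
  Row 1: "icdk"
  Row 2: "lf"
First row length: 3

3


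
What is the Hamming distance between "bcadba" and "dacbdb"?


Comparing "bcadba" and "dacbdb" position by position:
  Position 0: 'b' vs 'd' => differ
  Position 1: 'c' vs 'a' => differ
  Position 2: 'a' vs 'c' => differ
  Position 3: 'd' vs 'b' => differ
  Position 4: 'b' vs 'd' => differ
  Position 5: 'a' vs 'b' => differ
Total differences (Hamming distance): 6

6


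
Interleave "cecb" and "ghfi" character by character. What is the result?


Interleaving "cecb" and "ghfi":
  Position 0: 'c' from first, 'g' from second => "cg"
  Position 1: 'e' from first, 'h' from second => "eh"
  Position 2: 'c' from first, 'f' from second => "cf"
  Position 3: 'b' from first, 'i' from second => "bi"
Result: cgehcfbi

cgehcfbi


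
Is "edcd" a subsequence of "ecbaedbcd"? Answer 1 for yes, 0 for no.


Check if "edcd" is a subsequence of "ecbaedbcd"
Greedy scan:
  Position 0 ('e'): matches sub[0] = 'e'
  Position 1 ('c'): no match needed
  Position 2 ('b'): no match needed
  Position 3 ('a'): no match needed
  Position 4 ('e'): no match needed
  Position 5 ('d'): matches sub[1] = 'd'
  Position 6 ('b'): no match needed
  Position 7 ('c'): matches sub[2] = 'c'
  Position 8 ('d'): matches sub[3] = 'd'
All 4 characters matched => is a subsequence

1


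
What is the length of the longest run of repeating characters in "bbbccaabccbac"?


Input: "bbbccaabccbac"
Scanning for longest run:
  Position 1 ('b'): continues run of 'b', length=2
  Position 2 ('b'): continues run of 'b', length=3
  Position 3 ('c'): new char, reset run to 1
  Position 4 ('c'): continues run of 'c', length=2
  Position 5 ('a'): new char, reset run to 1
  Position 6 ('a'): continues run of 'a', length=2
  Position 7 ('b'): new char, reset run to 1
  Position 8 ('c'): new char, reset run to 1
  Position 9 ('c'): continues run of 'c', length=2
  Position 10 ('b'): new char, reset run to 1
  Position 11 ('a'): new char, reset run to 1
  Position 12 ('c'): new char, reset run to 1
Longest run: 'b' with length 3

3


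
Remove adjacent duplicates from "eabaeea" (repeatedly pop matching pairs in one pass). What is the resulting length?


Input: eabaeea
Stack-based adjacent duplicate removal:
  Read 'e': push. Stack: e
  Read 'a': push. Stack: ea
  Read 'b': push. Stack: eab
  Read 'a': push. Stack: eaba
  Read 'e': push. Stack: eabae
  Read 'e': matches stack top 'e' => pop. Stack: eaba
  Read 'a': matches stack top 'a' => pop. Stack: eab
Final stack: "eab" (length 3)

3


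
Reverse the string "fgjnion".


Input: fgjnion
Reading characters right to left:
  Position 6: 'n'
  Position 5: 'o'
  Position 4: 'i'
  Position 3: 'n'
  Position 2: 'j'
  Position 1: 'g'
  Position 0: 'f'
Reversed: noinjgf

noinjgf


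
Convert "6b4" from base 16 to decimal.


Input: "6b4" in base 16
Positional expansion:
  Digit '6' (value 6) x 16^2 = 1536
  Digit 'b' (value 11) x 16^1 = 176
  Digit '4' (value 4) x 16^0 = 4
Sum = 1716

1716


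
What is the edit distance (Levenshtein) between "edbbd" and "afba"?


Computing edit distance: "edbbd" -> "afba"
DP table:
           a    f    b    a
      0    1    2    3    4
  e   1    1    2    3    4
  d   2    2    2    3    4
  b   3    3    3    2    3
  b   4    4    4    3    3
  d   5    5    5    4    4
Edit distance = dp[5][4] = 4

4


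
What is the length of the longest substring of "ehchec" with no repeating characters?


Input: "ehchec"
Sliding window (track last position of each char):
  Position 0 ('e'): window [0,0] length 1 -- new best
  Position 1 ('h'): window [0,1] length 2 -- new best
  Position 2 ('c'): window [0,2] length 3 -- new best
  Position 3 ('h'): repeat (last at 1), move window start to 2
  Position 3 ('h'): window [2,3] length 2
  Position 4 ('e'): window [2,4] length 3
  Position 5 ('c'): repeat (last at 2), move window start to 3
  Position 5 ('c'): window [3,5] length 3
Longest substring with no repeats: "ehc" with length 3

3


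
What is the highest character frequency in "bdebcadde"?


Input: bdebcadde
Character counts:
  'a': 1
  'b': 2
  'c': 1
  'd': 3
  'e': 2
Maximum frequency: 3

3


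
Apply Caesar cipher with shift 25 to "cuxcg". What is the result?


Caesar cipher: shift "cuxcg" by 25
  'c' (pos 2) + 25 = pos 1 = 'b'
  'u' (pos 20) + 25 = pos 19 = 't'
  'x' (pos 23) + 25 = pos 22 = 'w'
  'c' (pos 2) + 25 = pos 1 = 'b'
  'g' (pos 6) + 25 = pos 5 = 'f'
Result: btwbf

btwbf


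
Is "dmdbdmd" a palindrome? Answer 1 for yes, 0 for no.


Input: dmdbdmd
Reversed: dmdbdmd
  Compare pos 0 ('d') with pos 6 ('d'): match
  Compare pos 1 ('m') with pos 5 ('m'): match
  Compare pos 2 ('d') with pos 4 ('d'): match
Result: palindrome

1


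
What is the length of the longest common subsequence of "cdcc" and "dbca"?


LCS of "cdcc" and "dbca"
DP table:
           d    b    c    a
      0    0    0    0    0
  c   0    0    0    1    1
  d   0    1    1    1    1
  c   0    1    1    2    2
  c   0    1    1    2    2
LCS length = dp[4][4] = 2

2


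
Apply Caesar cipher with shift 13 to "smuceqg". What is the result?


Caesar cipher: shift "smuceqg" by 13
  's' (pos 18) + 13 = pos 5 = 'f'
  'm' (pos 12) + 13 = pos 25 = 'z'
  'u' (pos 20) + 13 = pos 7 = 'h'
  'c' (pos 2) + 13 = pos 15 = 'p'
  'e' (pos 4) + 13 = pos 17 = 'r'
  'q' (pos 16) + 13 = pos 3 = 'd'
  'g' (pos 6) + 13 = pos 19 = 't'
Result: fzhprdt

fzhprdt


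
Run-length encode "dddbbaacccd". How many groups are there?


Input: dddbbaacccd
Scanning for consecutive runs:
  Group 1: 'd' x 3 (positions 0-2)
  Group 2: 'b' x 2 (positions 3-4)
  Group 3: 'a' x 2 (positions 5-6)
  Group 4: 'c' x 3 (positions 7-9)
  Group 5: 'd' x 1 (positions 10-10)
Total groups: 5

5


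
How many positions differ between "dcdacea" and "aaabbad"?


Comparing "dcdacea" and "aaabbad" position by position:
  Position 0: 'd' vs 'a' => DIFFER
  Position 1: 'c' vs 'a' => DIFFER
  Position 2: 'd' vs 'a' => DIFFER
  Position 3: 'a' vs 'b' => DIFFER
  Position 4: 'c' vs 'b' => DIFFER
  Position 5: 'e' vs 'a' => DIFFER
  Position 6: 'a' vs 'd' => DIFFER
Positions that differ: 7

7


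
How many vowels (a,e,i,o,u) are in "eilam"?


Input: eilam
Checking each character:
  'e' at position 0: vowel (running total: 1)
  'i' at position 1: vowel (running total: 2)
  'l' at position 2: consonant
  'a' at position 3: vowel (running total: 3)
  'm' at position 4: consonant
Total vowels: 3

3


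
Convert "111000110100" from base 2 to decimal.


Input: "111000110100" in base 2
Positional expansion:
  Digit '1' (value 1) x 2^11 = 2048
  Digit '1' (value 1) x 2^10 = 1024
  Digit '1' (value 1) x 2^9 = 512
  Digit '0' (value 0) x 2^8 = 0
  Digit '0' (value 0) x 2^7 = 0
  Digit '0' (value 0) x 2^6 = 0
  Digit '1' (value 1) x 2^5 = 32
  Digit '1' (value 1) x 2^4 = 16
  Digit '0' (value 0) x 2^3 = 0
  Digit '1' (value 1) x 2^2 = 4
  Digit '0' (value 0) x 2^1 = 0
  Digit '0' (value 0) x 2^0 = 0
Sum = 3636

3636


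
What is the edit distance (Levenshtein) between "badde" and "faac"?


Computing edit distance: "badde" -> "faac"
DP table:
           f    a    a    c
      0    1    2    3    4
  b   1    1    2    3    4
  a   2    2    1    2    3
  d   3    3    2    2    3
  d   4    4    3    3    3
  e   5    5    4    4    4
Edit distance = dp[5][4] = 4

4


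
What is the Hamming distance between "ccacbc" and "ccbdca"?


Comparing "ccacbc" and "ccbdca" position by position:
  Position 0: 'c' vs 'c' => same
  Position 1: 'c' vs 'c' => same
  Position 2: 'a' vs 'b' => differ
  Position 3: 'c' vs 'd' => differ
  Position 4: 'b' vs 'c' => differ
  Position 5: 'c' vs 'a' => differ
Total differences (Hamming distance): 4

4


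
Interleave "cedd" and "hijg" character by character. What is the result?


Interleaving "cedd" and "hijg":
  Position 0: 'c' from first, 'h' from second => "ch"
  Position 1: 'e' from first, 'i' from second => "ei"
  Position 2: 'd' from first, 'j' from second => "dj"
  Position 3: 'd' from first, 'g' from second => "dg"
Result: cheidjdg

cheidjdg


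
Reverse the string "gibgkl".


Input: gibgkl
Reading characters right to left:
  Position 5: 'l'
  Position 4: 'k'
  Position 3: 'g'
  Position 2: 'b'
  Position 1: 'i'
  Position 0: 'g'
Reversed: lkgbig

lkgbig


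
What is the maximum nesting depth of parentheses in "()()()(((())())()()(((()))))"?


Input: "()()()(((())())()()(((()))))"
Tracking depth:
  Position 0 '(': depth becomes 1
  Position 1 ')': depth becomes 0
  Position 2 '(': depth becomes 1
  Position 3 ')': depth becomes 0
  Position 4 '(': depth becomes 1
  Position 5 ')': depth becomes 0
  Position 6 '(': depth becomes 1
  Position 7 '(': depth becomes 2
  Position 8 '(': depth becomes 3
  Position 9 '(': depth becomes 4
  Position 10 ')': depth becomes 3
  Position 11 ')': depth becomes 2
  Position 12 '(': depth becomes 3
  Position 13 ')': depth becomes 2
  Position 14 ')': depth becomes 1
  Position 15 '(': depth becomes 2
  Position 16 ')': depth becomes 1
  Position 17 '(': depth becomes 2
  Position 18 ')': depth becomes 1
  Position 19 '(': depth becomes 2
  Position 20 '(': depth becomes 3
  Position 21 '(': depth becomes 4
  Position 22 '(': depth becomes 5
  Position 23 ')': depth becomes 4
  Position 24 ')': depth becomes 3
  Position 25 ')': depth becomes 2
  Position 26 ')': depth becomes 1
  Position 27 ')': depth becomes 0
Maximum depth reached: 5

5


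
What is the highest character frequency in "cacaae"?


Input: cacaae
Character counts:
  'a': 3
  'c': 2
  'e': 1
Maximum frequency: 3

3


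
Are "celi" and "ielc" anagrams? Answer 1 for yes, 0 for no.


Strings: "celi", "ielc"
Sorted first:  ceil
Sorted second: ceil
Sorted forms match => anagrams

1


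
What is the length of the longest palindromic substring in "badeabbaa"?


Input: "badeabbaa"
Checking substrings for palindromes:
  [4:8] "abba" (len 4) => palindrome
  [5:7] "bb" (len 2) => palindrome
  [7:9] "aa" (len 2) => palindrome
Longest palindromic substring: "abba" with length 4

4


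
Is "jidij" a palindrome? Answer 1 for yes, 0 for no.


Input: jidij
Reversed: jidij
  Compare pos 0 ('j') with pos 4 ('j'): match
  Compare pos 1 ('i') with pos 3 ('i'): match
Result: palindrome

1


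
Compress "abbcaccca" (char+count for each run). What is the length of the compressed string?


Input: abbcaccca
Runs:
  'a' x 1 => "a1"
  'b' x 2 => "b2"
  'c' x 1 => "c1"
  'a' x 1 => "a1"
  'c' x 3 => "c3"
  'a' x 1 => "a1"
Compressed: "a1b2c1a1c3a1"
Compressed length: 12

12


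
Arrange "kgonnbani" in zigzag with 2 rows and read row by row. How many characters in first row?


Zigzag "kgonnbani" into 2 rows:
Placing characters:
  'k' => row 0
  'g' => row 1
  'o' => row 0
  'n' => row 1
  'n' => row 0
  'b' => row 1
  'a' => row 0
  'n' => row 1
  'i' => row 0
Rows:
  Row 0: "konai"
  Row 1: "gnbn"
First row length: 5

5


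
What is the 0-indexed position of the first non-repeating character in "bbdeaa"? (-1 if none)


Input: bbdeaa
Character frequencies:
  'a': 2
  'b': 2
  'd': 1
  'e': 1
Scanning left to right for freq == 1:
  Position 0 ('b'): freq=2, skip
  Position 1 ('b'): freq=2, skip
  Position 2 ('d'): unique! => answer = 2

2


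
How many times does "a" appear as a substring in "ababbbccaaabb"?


Searching for "a" in "ababbbccaaabb"
Scanning each position:
  Position 0: "a" => MATCH
  Position 1: "b" => no
  Position 2: "a" => MATCH
  Position 3: "b" => no
  Position 4: "b" => no
  Position 5: "b" => no
  Position 6: "c" => no
  Position 7: "c" => no
  Position 8: "a" => MATCH
  Position 9: "a" => MATCH
  Position 10: "a" => MATCH
  Position 11: "b" => no
  Position 12: "b" => no
Total occurrences: 5

5


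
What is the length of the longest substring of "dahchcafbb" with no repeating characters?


Input: "dahchcafbb"
Sliding window (track last position of each char):
  Position 0 ('d'): window [0,0] length 1 -- new best
  Position 1 ('a'): window [0,1] length 2 -- new best
  Position 2 ('h'): window [0,2] length 3 -- new best
  Position 3 ('c'): window [0,3] length 4 -- new best
  Position 4 ('h'): repeat (last at 2), move window start to 3
  Position 4 ('h'): window [3,4] length 2
  Position 5 ('c'): repeat (last at 3), move window start to 4
  Position 5 ('c'): window [4,5] length 2
  Position 6 ('a'): window [4,6] length 3
  Position 7 ('f'): window [4,7] length 4
  Position 8 ('b'): window [4,8] length 5 -- new best
  Position 9 ('b'): repeat (last at 8), move window start to 9
  Position 9 ('b'): window [9,9] length 1
Longest substring with no repeats: "hcafb" with length 5

5


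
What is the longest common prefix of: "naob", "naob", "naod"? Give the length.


Words: naob, naob, naod
  Position 0: all 'n' => match
  Position 1: all 'a' => match
  Position 2: all 'o' => match
  Position 3: ('b', 'b', 'd') => mismatch, stop
LCP = "nao" (length 3)

3


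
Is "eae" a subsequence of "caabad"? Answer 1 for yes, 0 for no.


Check if "eae" is a subsequence of "caabad"
Greedy scan:
  Position 0 ('c'): no match needed
  Position 1 ('a'): no match needed
  Position 2 ('a'): no match needed
  Position 3 ('b'): no match needed
  Position 4 ('a'): no match needed
  Position 5 ('d'): no match needed
Only matched 0/3 characters => not a subsequence

0


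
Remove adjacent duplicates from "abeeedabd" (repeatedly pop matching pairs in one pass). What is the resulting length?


Input: abeeedabd
Stack-based adjacent duplicate removal:
  Read 'a': push. Stack: a
  Read 'b': push. Stack: ab
  Read 'e': push. Stack: abe
  Read 'e': matches stack top 'e' => pop. Stack: ab
  Read 'e': push. Stack: abe
  Read 'd': push. Stack: abed
  Read 'a': push. Stack: abeda
  Read 'b': push. Stack: abedab
  Read 'd': push. Stack: abedabd
Final stack: "abedabd" (length 7)

7


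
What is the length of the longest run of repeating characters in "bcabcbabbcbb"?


Input: "bcabcbabbcbb"
Scanning for longest run:
  Position 1 ('c'): new char, reset run to 1
  Position 2 ('a'): new char, reset run to 1
  Position 3 ('b'): new char, reset run to 1
  Position 4 ('c'): new char, reset run to 1
  Position 5 ('b'): new char, reset run to 1
  Position 6 ('a'): new char, reset run to 1
  Position 7 ('b'): new char, reset run to 1
  Position 8 ('b'): continues run of 'b', length=2
  Position 9 ('c'): new char, reset run to 1
  Position 10 ('b'): new char, reset run to 1
  Position 11 ('b'): continues run of 'b', length=2
Longest run: 'b' with length 2

2


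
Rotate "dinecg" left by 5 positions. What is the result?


Input: "dinecg", rotate left by 5
First 5 characters: "dinec"
Remaining characters: "g"
Concatenate remaining + first: "g" + "dinec" = "gdinec"

gdinec


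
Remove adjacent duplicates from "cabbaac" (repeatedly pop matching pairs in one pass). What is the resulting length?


Input: cabbaac
Stack-based adjacent duplicate removal:
  Read 'c': push. Stack: c
  Read 'a': push. Stack: ca
  Read 'b': push. Stack: cab
  Read 'b': matches stack top 'b' => pop. Stack: ca
  Read 'a': matches stack top 'a' => pop. Stack: c
  Read 'a': push. Stack: ca
  Read 'c': push. Stack: cac
Final stack: "cac" (length 3)

3


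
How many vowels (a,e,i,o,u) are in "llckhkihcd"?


Input: llckhkihcd
Checking each character:
  'l' at position 0: consonant
  'l' at position 1: consonant
  'c' at position 2: consonant
  'k' at position 3: consonant
  'h' at position 4: consonant
  'k' at position 5: consonant
  'i' at position 6: vowel (running total: 1)
  'h' at position 7: consonant
  'c' at position 8: consonant
  'd' at position 9: consonant
Total vowels: 1

1


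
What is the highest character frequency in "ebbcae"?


Input: ebbcae
Character counts:
  'a': 1
  'b': 2
  'c': 1
  'e': 2
Maximum frequency: 2

2


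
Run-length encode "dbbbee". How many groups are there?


Input: dbbbee
Scanning for consecutive runs:
  Group 1: 'd' x 1 (positions 0-0)
  Group 2: 'b' x 3 (positions 1-3)
  Group 3: 'e' x 2 (positions 4-5)
Total groups: 3

3


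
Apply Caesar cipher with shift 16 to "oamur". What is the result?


Caesar cipher: shift "oamur" by 16
  'o' (pos 14) + 16 = pos 4 = 'e'
  'a' (pos 0) + 16 = pos 16 = 'q'
  'm' (pos 12) + 16 = pos 2 = 'c'
  'u' (pos 20) + 16 = pos 10 = 'k'
  'r' (pos 17) + 16 = pos 7 = 'h'
Result: eqckh

eqckh


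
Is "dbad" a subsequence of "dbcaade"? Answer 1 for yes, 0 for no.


Check if "dbad" is a subsequence of "dbcaade"
Greedy scan:
  Position 0 ('d'): matches sub[0] = 'd'
  Position 1 ('b'): matches sub[1] = 'b'
  Position 2 ('c'): no match needed
  Position 3 ('a'): matches sub[2] = 'a'
  Position 4 ('a'): no match needed
  Position 5 ('d'): matches sub[3] = 'd'
  Position 6 ('e'): no match needed
All 4 characters matched => is a subsequence

1


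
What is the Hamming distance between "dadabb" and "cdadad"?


Comparing "dadabb" and "cdadad" position by position:
  Position 0: 'd' vs 'c' => differ
  Position 1: 'a' vs 'd' => differ
  Position 2: 'd' vs 'a' => differ
  Position 3: 'a' vs 'd' => differ
  Position 4: 'b' vs 'a' => differ
  Position 5: 'b' vs 'd' => differ
Total differences (Hamming distance): 6

6


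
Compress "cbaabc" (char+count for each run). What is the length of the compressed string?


Input: cbaabc
Runs:
  'c' x 1 => "c1"
  'b' x 1 => "b1"
  'a' x 2 => "a2"
  'b' x 1 => "b1"
  'c' x 1 => "c1"
Compressed: "c1b1a2b1c1"
Compressed length: 10

10


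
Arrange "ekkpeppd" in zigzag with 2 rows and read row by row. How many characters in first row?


Zigzag "ekkpeppd" into 2 rows:
Placing characters:
  'e' => row 0
  'k' => row 1
  'k' => row 0
  'p' => row 1
  'e' => row 0
  'p' => row 1
  'p' => row 0
  'd' => row 1
Rows:
  Row 0: "ekep"
  Row 1: "kppd"
First row length: 4

4


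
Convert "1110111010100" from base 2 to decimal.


Input: "1110111010100" in base 2
Positional expansion:
  Digit '1' (value 1) x 2^12 = 4096
  Digit '1' (value 1) x 2^11 = 2048
  Digit '1' (value 1) x 2^10 = 1024
  Digit '0' (value 0) x 2^9 = 0
  Digit '1' (value 1) x 2^8 = 256
  Digit '1' (value 1) x 2^7 = 128
  Digit '1' (value 1) x 2^6 = 64
  Digit '0' (value 0) x 2^5 = 0
  Digit '1' (value 1) x 2^4 = 16
  Digit '0' (value 0) x 2^3 = 0
  Digit '1' (value 1) x 2^2 = 4
  Digit '0' (value 0) x 2^1 = 0
  Digit '0' (value 0) x 2^0 = 0
Sum = 7636

7636


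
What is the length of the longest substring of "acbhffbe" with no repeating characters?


Input: "acbhffbe"
Sliding window (track last position of each char):
  Position 0 ('a'): window [0,0] length 1 -- new best
  Position 1 ('c'): window [0,1] length 2 -- new best
  Position 2 ('b'): window [0,2] length 3 -- new best
  Position 3 ('h'): window [0,3] length 4 -- new best
  Position 4 ('f'): window [0,4] length 5 -- new best
  Position 5 ('f'): repeat (last at 4), move window start to 5
  Position 5 ('f'): window [5,5] length 1
  Position 6 ('b'): window [5,6] length 2
  Position 7 ('e'): window [5,7] length 3
Longest substring with no repeats: "acbhf" with length 5

5


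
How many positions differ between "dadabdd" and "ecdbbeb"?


Comparing "dadabdd" and "ecdbbeb" position by position:
  Position 0: 'd' vs 'e' => DIFFER
  Position 1: 'a' vs 'c' => DIFFER
  Position 2: 'd' vs 'd' => same
  Position 3: 'a' vs 'b' => DIFFER
  Position 4: 'b' vs 'b' => same
  Position 5: 'd' vs 'e' => DIFFER
  Position 6: 'd' vs 'b' => DIFFER
Positions that differ: 5

5


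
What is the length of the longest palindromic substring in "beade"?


Input: "beade"
Checking substrings for palindromes:
  No multi-char palindromic substrings found
Longest palindromic substring: "b" with length 1

1


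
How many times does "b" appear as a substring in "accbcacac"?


Searching for "b" in "accbcacac"
Scanning each position:
  Position 0: "a" => no
  Position 1: "c" => no
  Position 2: "c" => no
  Position 3: "b" => MATCH
  Position 4: "c" => no
  Position 5: "a" => no
  Position 6: "c" => no
  Position 7: "a" => no
  Position 8: "c" => no
Total occurrences: 1

1


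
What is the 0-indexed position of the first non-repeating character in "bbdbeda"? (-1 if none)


Input: bbdbeda
Character frequencies:
  'a': 1
  'b': 3
  'd': 2
  'e': 1
Scanning left to right for freq == 1:
  Position 0 ('b'): freq=3, skip
  Position 1 ('b'): freq=3, skip
  Position 2 ('d'): freq=2, skip
  Position 3 ('b'): freq=3, skip
  Position 4 ('e'): unique! => answer = 4

4
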